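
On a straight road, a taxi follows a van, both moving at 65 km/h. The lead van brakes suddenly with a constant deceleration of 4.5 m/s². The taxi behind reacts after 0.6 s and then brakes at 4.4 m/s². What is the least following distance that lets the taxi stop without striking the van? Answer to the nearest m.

Minimum gap ≈ 12 m

65 km/h ÷ 3.6 = 18.0556 m/s.
Leader travels v²/(2a_L) = 326.005 / 9.000 = 36.223 m before stopping.
Follower covers v·t_r = 18.0556 × 0.6 = 10.833 m while reacting, then v²/(2a_F) = 326.005 / 8.800 = 37.046 m while braking, for a total of 10.833 + 37.046 = 47.879 m.
Since a_F ≤ a_L and the follower starts braking later, the follower is never slower than the leader, so the closest approach is when both have stopped.
Minimum gap = 47.879 − 36.223 = 11.656 m.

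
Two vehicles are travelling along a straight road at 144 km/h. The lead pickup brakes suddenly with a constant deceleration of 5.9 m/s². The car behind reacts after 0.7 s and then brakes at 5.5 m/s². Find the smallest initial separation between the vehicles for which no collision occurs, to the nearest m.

Minimum gap ≈ 38 m

144 km/h ÷ 3.6 = 40.0000 m/s.
Leader travels v²/(2a_L) = 1600.000 / 11.800 = 135.593 m before stopping.
Follower covers v·t_r = 40.0000 × 0.7 = 28.000 m while reacting, then v²/(2a_F) = 1600.000 / 11.000 = 145.455 m while braking, for a total of 28.000 + 145.455 = 173.455 m.
Since a_F ≤ a_L and the follower starts braking later, the follower is never slower than the leader, so the closest approach is when both have stopped.
Minimum gap = 173.455 − 135.593 = 37.862 m.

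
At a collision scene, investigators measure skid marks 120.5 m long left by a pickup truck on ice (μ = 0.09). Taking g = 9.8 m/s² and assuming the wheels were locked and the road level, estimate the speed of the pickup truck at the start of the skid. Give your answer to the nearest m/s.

Initial speed ≈ 15 m/s

Deceleration a = μg = 0.09 × 9.8 = 0.882 m/s².
v = √(2a·d) = √(2 × 0.882 × 120.5) = √212.562 = 14.5795 m/s.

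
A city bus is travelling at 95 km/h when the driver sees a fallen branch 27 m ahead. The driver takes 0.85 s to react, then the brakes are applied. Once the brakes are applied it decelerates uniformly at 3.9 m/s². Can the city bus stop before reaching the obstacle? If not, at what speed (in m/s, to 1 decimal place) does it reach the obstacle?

No — it strikes the obstacle at 25.7 m/s

95 km/h ÷ 3.6 = 26.3889 m/s.
Reaction distance = 26.3889 × 0.85 = 22.431 m.
Braking distance needed to stop: v²/(2a) = 696.374 / 7.800 = 89.279 m, so total needed = 22.431 + 89.279 = 111.710 m > 27 m — it cannot stop.
Distance remaining when braking begins: 27 − 22.431 = 4.569 m.
v² = v₀² − 2a·d = 696.374 − 2 × 3.900 × 4.569 = 660.736 m²/s².
v = √660.736 = 25.705 m/s.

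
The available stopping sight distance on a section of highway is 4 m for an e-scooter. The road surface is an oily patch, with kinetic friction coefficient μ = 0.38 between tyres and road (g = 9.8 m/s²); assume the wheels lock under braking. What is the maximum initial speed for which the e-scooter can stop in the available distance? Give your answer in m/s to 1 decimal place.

Maximum speed ≈ 5.5 m/s

a = μg = 0.38 × 9.8 = 3.724 m/s².
v²/(2a) = d ⇒ v = √(2 × 3.724 × 4) = √29.79 = 5.4580 m/s.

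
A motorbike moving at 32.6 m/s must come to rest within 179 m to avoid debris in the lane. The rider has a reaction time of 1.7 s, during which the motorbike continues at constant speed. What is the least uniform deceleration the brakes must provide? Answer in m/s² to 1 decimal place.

Required deceleration ≈ 4.3 m/s²

Distance covered during reaction = 32.6000 × 1.7 = 55.420 m.
Distance available for braking: 179 − 55.420 = 123.580 m.
v² = 2a·d ⇒ a = v²/(2d) = 32.6000² / (2 × 123.580) = 1062.760 / 247.160 = 4.2999 m/s².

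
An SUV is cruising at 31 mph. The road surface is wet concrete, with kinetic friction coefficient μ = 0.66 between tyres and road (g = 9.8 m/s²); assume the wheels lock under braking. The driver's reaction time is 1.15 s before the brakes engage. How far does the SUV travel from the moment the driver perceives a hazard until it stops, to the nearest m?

Total stopping distance ≈ 31 m

31 mph × 0.44704 = 13.8582 m/s.
a = μg = 0.66 × 9.8 = 6.468 m/s².
Reaction distance = v·t_r = 13.8582 × 1.15 = 15.937 m.
Braking distance = v²/(2a) = 13.8582² / (2 × 6.468) = 192.050 / 12.936 = 14.846 m.
Total = 15.937 + 14.846 = 30.783 m.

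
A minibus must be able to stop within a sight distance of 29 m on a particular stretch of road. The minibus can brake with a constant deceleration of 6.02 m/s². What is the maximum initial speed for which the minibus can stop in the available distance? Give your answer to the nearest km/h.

Maximum speed ≈ 67 km/h

v²/(2a) = d ⇒ v = √(2 × 6.020 × 29) = √349.16 = 18.6858 m/s.
18.6858 m/s × 3.6 = 67.269 km/h.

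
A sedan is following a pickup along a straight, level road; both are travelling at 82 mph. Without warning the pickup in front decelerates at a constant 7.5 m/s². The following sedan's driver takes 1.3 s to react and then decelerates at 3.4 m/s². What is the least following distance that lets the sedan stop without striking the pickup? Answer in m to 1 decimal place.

Minimum gap ≈ 155.7 m

82 mph × 0.44704 = 36.6573 m/s.
Leader travels v²/(2a_L) = 1343.758 / 15.000 = 89.584 m before stopping.
Follower covers v·t_r = 36.6573 × 1.3 = 47.654 m while reacting, then v²/(2a_F) = 1343.758 / 6.800 = 197.611 m while braking, for a total of 47.654 + 197.611 = 245.265 m.
Since a_F ≤ a_L and the follower starts braking later, the follower is never slower than the leader, so the closest approach is when both have stopped.
Minimum gap = 245.265 − 89.584 = 155.681 m.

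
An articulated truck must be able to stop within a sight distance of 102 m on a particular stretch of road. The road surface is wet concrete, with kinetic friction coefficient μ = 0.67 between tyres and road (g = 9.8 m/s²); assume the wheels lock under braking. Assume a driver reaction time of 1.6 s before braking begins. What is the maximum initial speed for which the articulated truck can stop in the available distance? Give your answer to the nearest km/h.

a = μg = 0.67 × 9.8 = 6.566 m/s².
Stopping distance: v·t_r + v²/(2a) = 102 with t_r = 1.6 s and a = 6.566 m/s².
So v² + 21.011 v − 1339.46 = 0.
Positive root: v = −a·t_r + √((a·t_r)² + 2a·d) = −10.506 + √(110.376 + 1339.46) = 27.5707 m/s.
27.5707 m/s × 3.6 = 99.255 km/h.

Maximum speed ≈ 99 km/h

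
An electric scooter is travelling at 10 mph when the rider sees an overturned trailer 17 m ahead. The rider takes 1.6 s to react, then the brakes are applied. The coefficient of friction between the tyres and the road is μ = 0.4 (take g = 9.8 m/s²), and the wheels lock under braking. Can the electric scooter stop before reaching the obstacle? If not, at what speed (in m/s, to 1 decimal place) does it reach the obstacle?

10 mph × 0.44704 = 4.4704 m/s.
a = μg = 0.4 × 9.8 = 3.920 m/s².
Reaction distance = 4.4704 × 1.6 = 7.153 m.
Braking distance = v²/(2a) = 19.984 / 7.840 = 2.549 m.
Total stopping distance = 7.153 + 2.549 = 9.702 m, vs 17 m available — it stops with 17 − 9.702 = 7.298 m to spare.

Yes — it stops about 7.3 m short of the obstacle, so it never reaches it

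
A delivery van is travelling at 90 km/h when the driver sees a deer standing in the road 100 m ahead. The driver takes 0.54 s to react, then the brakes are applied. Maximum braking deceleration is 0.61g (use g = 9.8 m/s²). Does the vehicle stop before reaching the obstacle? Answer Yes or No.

Yes

90 km/h ÷ 3.6 = 25.0000 m/s.
a = 0.61 × 9.8 = 5.978 m/s².
Reaction distance = 25.0000 × 0.54 = 13.500 m.
Braking distance = v²/(2a) = 625.000 / 11.956 = 52.275 m.
Total stopping distance = 13.500 + 52.275 = 65.775 m, vs 100 m available — it stops with 100 − 65.775 = 34.225 m to spare.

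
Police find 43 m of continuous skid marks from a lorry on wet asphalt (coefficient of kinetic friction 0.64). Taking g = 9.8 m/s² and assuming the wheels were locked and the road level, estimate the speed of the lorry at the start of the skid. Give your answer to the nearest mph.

Deceleration a = μg = 0.64 × 9.8 = 6.272 m/s².
v = √(2a·d) = √(2 × 6.272 × 43) = √539.392 = 23.2248 m/s.
= 23.2248 ÷ 0.44704 = 51.952 mph.

Initial speed ≈ 52 mph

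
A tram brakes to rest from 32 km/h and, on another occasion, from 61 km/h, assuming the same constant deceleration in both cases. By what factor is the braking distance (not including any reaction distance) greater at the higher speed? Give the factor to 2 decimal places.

Factor ≈ 3.63

Braking distance d = v²/(2a), so with a fixed, d ∝ v².
Factor = (61/32)² = 1.9062² = 3.6336.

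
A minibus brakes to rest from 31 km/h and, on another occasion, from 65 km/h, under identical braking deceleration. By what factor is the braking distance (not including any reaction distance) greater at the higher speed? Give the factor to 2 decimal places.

Braking distance d = v²/(2a), so with a fixed, d ∝ v².
Factor = (65/31)² = 2.0968² = 4.3966.

Factor ≈ 4.40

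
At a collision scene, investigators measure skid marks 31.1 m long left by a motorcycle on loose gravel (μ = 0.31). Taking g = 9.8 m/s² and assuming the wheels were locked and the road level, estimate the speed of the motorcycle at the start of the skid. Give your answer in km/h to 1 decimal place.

Deceleration a = μg = 0.31 × 9.8 = 3.038 m/s².
v = √(2a·d) = √(2 × 3.038 × 31.1) = √188.964 = 13.7464 m/s.
= 13.7464 × 3.6 = 49.487 km/h.

Initial speed ≈ 49.5 km/h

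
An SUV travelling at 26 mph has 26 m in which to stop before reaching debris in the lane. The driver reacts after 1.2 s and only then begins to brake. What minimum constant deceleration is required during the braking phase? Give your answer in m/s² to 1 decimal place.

Required deceleration ≈ 5.6 m/s²

26 mph × 0.44704 = 11.6230 m/s.
Distance covered during reaction = 11.6230 × 1.2 = 13.948 m.
Distance available for braking: 26 − 13.948 = 12.052 m.
v² = 2a·d ⇒ a = v²/(2d) = 11.6230² / (2 × 12.052) = 135.094 / 24.104 = 5.6046 m/s².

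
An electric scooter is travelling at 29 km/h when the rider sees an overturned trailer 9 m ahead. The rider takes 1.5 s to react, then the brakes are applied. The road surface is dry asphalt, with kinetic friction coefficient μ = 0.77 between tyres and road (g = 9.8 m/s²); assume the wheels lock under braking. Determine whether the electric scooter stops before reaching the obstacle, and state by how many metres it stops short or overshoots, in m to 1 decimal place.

No — it overshoots by 7.4 m

29 km/h ÷ 3.6 = 8.0556 m/s.
a = μg = 0.77 × 9.8 = 7.546 m/s².
Reaction distance = 8.0556 × 1.5 = 12.083 m.
Braking distance = v²/(2a) = 64.893 / 15.092 = 4.300 m.
Total stopping distance = 12.083 + 4.300 = 16.383 m, vs 9 m available — it cannot stop in time and overshoots by 16.383 − 9 = 7.383 m.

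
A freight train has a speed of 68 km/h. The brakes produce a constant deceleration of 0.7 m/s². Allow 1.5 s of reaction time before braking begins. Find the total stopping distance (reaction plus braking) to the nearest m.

68 km/h ÷ 3.6 = 18.8889 m/s.
Reaction distance = v·t_r = 18.8889 × 1.5 = 28.333 m.
Braking distance = v²/(2a) = 18.8889² / (2 × 0.700) = 356.791 / 1.400 = 254.851 m.
Total = 28.333 + 254.851 = 283.184 m.

Total stopping distance ≈ 283 m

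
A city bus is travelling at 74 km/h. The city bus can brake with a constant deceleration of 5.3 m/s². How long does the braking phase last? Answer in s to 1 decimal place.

Braking time ≈ 3.9 s

74 km/h ÷ 3.6 = 20.5556 m/s.
Braking time = v/a = 20.5556 / 5.300 = 3.878 s.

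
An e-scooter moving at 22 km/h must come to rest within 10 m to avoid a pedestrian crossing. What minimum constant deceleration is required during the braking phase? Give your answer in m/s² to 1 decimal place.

22 km/h ÷ 3.6 = 6.1111 m/s.
v² = 2a·d ⇒ a = v²/(2d) = 6.1111² / (2 × 10.000) = 37.346 / 20.000 = 1.8673 m/s².

Required deceleration ≈ 1.9 m/s²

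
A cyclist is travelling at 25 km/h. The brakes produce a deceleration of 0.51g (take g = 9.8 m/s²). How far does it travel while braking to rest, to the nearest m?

Braking distance ≈ 5 m

25 km/h ÷ 3.6 = 6.9444 m/s.
a = 0.51 × 9.8 = 4.998 m/s².
Braking distance = v²/(2a) = 6.9444² / (2 × 4.998) = 48.225 / 9.996 = 4.824 m.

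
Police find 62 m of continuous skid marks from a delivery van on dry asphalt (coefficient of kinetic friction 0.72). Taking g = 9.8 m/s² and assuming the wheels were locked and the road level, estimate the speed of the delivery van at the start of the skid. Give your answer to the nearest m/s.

Deceleration a = μg = 0.72 × 9.8 = 7.056 m/s².
v = √(2a·d) = √(2 × 7.056 × 62) = √874.944 = 29.5795 m/s.

Initial speed ≈ 30 m/s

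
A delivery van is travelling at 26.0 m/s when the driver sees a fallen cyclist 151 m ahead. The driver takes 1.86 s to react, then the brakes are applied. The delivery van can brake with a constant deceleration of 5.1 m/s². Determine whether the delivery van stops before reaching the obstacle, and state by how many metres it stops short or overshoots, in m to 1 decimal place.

Yes — it stops 36.4 m short of the obstacle

Reaction distance = 26.0000 × 1.86 = 48.360 m.
Braking distance = v²/(2a) = 676.000 / 10.200 = 66.275 m.
Total stopping distance = 48.360 + 66.275 = 114.635 m, vs 151 m available — it stops with 151 − 114.635 = 36.365 m to spare.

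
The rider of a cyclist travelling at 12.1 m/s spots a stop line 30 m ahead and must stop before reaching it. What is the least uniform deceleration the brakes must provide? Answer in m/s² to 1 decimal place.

Required deceleration ≈ 2.4 m/s²

v² = 2a·d ⇒ a = v²/(2d) = 12.1000² / (2 × 30.000) = 146.410 / 60.000 = 2.4402 m/s².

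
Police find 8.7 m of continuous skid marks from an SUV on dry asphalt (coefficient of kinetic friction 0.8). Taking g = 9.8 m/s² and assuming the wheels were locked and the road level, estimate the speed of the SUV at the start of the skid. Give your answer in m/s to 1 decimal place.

Deceleration a = μg = 0.8 × 9.8 = 7.840 m/s².
v = √(2a·d) = √(2 × 7.840 × 8.7) = √136.416 = 11.6797 m/s.

Initial speed ≈ 11.7 m/s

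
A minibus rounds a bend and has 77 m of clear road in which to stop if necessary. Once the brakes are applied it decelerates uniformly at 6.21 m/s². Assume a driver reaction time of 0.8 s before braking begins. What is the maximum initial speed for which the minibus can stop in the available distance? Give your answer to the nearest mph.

Stopping distance: v·t_r + v²/(2a) = 77 with t_r = 0.8 s and a = 6.210 m/s².
So v² + 9.936 v − 956.34 = 0.
Positive root: v = −a·t_r + √((a·t_r)² + 2a·d) = −4.968 + √(24.681 + 956.34) = 26.3533 m/s.
26.3533 m/s ÷ 0.44704 = 58.951 mph.

Maximum speed ≈ 59 mph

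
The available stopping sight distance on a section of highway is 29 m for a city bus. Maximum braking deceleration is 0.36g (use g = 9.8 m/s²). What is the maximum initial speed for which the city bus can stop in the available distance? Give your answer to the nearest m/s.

Maximum speed ≈ 14 m/s

a = 0.36 × 9.8 = 3.528 m/s².
v²/(2a) = d ⇒ v = √(2 × 3.528 × 29) = √204.62 = 14.3045 m/s.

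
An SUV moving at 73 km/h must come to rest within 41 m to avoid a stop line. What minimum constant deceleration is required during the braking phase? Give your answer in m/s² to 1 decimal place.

73 km/h ÷ 3.6 = 20.2778 m/s.
v² = 2a·d ⇒ a = v²/(2d) = 20.2778² / (2 × 41.000) = 411.189 / 82.000 = 5.0145 m/s².

Required deceleration ≈ 5.0 m/s²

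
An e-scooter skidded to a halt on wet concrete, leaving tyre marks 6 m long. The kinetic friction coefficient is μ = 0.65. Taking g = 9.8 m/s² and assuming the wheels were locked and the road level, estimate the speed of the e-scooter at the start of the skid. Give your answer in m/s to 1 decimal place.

Deceleration a = μg = 0.65 × 9.8 = 6.370 m/s².
v = √(2a·d) = √(2 × 6.370 × 6) = √76.440 = 8.7430 m/s.

Initial speed ≈ 8.7 m/s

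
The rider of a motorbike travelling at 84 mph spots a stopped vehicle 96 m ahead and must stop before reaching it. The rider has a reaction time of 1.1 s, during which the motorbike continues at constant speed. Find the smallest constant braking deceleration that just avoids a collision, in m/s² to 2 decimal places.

Required deceleration ≈ 12.89 m/s²

84 mph × 0.44704 = 37.5514 m/s.
Distance covered during reaction = 37.5514 × 1.1 = 41.307 m.
Distance available for braking: 96 − 41.307 = 54.693 m.
v² = 2a·d ⇒ a = v²/(2d) = 37.5514² / (2 × 54.693) = 1410.108 / 109.386 = 12.8911 m/s².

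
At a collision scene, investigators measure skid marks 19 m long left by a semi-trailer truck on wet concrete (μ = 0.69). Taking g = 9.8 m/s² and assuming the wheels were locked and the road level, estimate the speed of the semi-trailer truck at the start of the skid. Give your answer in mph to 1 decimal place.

Initial speed ≈ 35.9 mph

Deceleration a = μg = 0.69 × 9.8 = 6.762 m/s².
v = √(2a·d) = √(2 × 6.762 × 19) = √256.956 = 16.0298 m/s.
= 16.0298 ÷ 0.44704 = 35.858 mph.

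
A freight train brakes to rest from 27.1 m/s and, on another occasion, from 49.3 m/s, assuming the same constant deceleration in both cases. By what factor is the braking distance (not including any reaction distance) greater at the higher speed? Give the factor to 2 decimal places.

Factor ≈ 3.31

Braking distance d = v²/(2a), so with a fixed, d ∝ v².
Factor = (49.3/27.1)² = 1.8192² = 3.3095.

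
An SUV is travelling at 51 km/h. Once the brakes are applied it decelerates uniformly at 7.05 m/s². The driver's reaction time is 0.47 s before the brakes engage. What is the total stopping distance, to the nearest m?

Total stopping distance ≈ 21 m

51 km/h ÷ 3.6 = 14.1667 m/s.
Reaction distance = v·t_r = 14.1667 × 0.47 = 6.658 m.
Braking distance = v²/(2a) = 14.1667² / (2 × 7.050) = 200.695 / 14.100 = 14.234 m.
Total = 6.658 + 14.234 = 20.892 m.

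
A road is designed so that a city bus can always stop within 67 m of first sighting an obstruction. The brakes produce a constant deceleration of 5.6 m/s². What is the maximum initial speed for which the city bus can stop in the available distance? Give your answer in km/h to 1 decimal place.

Maximum speed ≈ 98.6 km/h

v²/(2a) = d ⇒ v = √(2 × 5.600 × 67) = √750.40 = 27.3934 m/s.
27.3934 m/s × 3.6 = 98.616 km/h.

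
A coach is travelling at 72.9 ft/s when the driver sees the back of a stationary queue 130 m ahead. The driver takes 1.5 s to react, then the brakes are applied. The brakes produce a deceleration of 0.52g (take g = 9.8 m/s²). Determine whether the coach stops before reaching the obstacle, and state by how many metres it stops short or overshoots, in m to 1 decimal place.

72.9 ft/s × 0.3048 = 22.2199 m/s.
a = 0.52 × 9.8 = 5.096 m/s².
Reaction distance = 22.2199 × 1.5 = 33.330 m.
Braking distance = v²/(2a) = 493.724 / 10.192 = 48.442 m.
Total stopping distance = 33.330 + 48.442 = 81.772 m, vs 130 m available — it stops with 130 − 81.772 = 48.228 m to spare.

Yes — it stops 48.2 m short of the obstacle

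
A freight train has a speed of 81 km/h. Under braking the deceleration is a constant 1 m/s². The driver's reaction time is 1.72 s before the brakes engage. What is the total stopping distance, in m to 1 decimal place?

Total stopping distance ≈ 291.8 m

81 km/h ÷ 3.6 = 22.5000 m/s.
Reaction distance = v·t_r = 22.5000 × 1.72 = 38.700 m.
Braking distance = v²/(2a) = 22.5000² / (2 × 1.000) = 506.250 / 2.000 = 253.125 m.
Total = 38.700 + 253.125 = 291.825 m.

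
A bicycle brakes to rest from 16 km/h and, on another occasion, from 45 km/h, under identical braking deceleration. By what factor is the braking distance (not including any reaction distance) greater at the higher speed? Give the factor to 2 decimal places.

Braking distance d = v²/(2a), so with a fixed, d ∝ v².
Factor = (45/16)² = 2.8125² = 7.9102.

Factor ≈ 7.91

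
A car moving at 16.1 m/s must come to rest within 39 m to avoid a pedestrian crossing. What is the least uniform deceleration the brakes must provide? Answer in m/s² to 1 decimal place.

Required deceleration ≈ 3.3 m/s²

v² = 2a·d ⇒ a = v²/(2d) = 16.1000² / (2 × 39.000) = 259.210 / 78.000 = 3.3232 m/s².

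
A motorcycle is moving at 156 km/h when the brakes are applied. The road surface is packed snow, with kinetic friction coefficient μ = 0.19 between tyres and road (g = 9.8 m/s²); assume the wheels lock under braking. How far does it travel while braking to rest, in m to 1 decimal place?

156 km/h ÷ 3.6 = 43.3333 m/s.
a = μg = 0.19 × 9.8 = 1.862 m/s².
Braking distance = v²/(2a) = 43.3333² / (2 × 1.862) = 1877.775 / 3.724 = 504.236 m.

Braking distance ≈ 504.2 m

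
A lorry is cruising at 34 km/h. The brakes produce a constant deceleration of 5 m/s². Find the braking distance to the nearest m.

34 km/h ÷ 3.6 = 9.4444 m/s.
Braking distance = v²/(2a) = 9.4444² / (2 × 5.000) = 89.197 / 10.000 = 8.920 m.

Braking distance ≈ 9 m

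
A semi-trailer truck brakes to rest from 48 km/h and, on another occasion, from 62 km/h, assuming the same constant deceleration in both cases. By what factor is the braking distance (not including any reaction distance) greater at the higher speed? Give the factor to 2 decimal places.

Factor ≈ 1.67

Braking distance d = v²/(2a), so with a fixed, d ∝ v².
Factor = (62/48)² = 1.2917² = 1.6685.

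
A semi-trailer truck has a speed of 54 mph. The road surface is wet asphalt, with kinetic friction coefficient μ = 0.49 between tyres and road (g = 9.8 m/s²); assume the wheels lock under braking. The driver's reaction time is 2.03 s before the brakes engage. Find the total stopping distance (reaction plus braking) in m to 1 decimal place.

54 mph × 0.44704 = 24.1402 m/s.
a = μg = 0.49 × 9.8 = 4.802 m/s².
Reaction distance = v·t_r = 24.1402 × 2.03 = 49.005 m.
Braking distance = v²/(2a) = 24.1402² / (2 × 4.802) = 582.749 / 9.604 = 60.678 m.
Total = 49.005 + 60.678 = 109.683 m.

Total stopping distance ≈ 109.7 m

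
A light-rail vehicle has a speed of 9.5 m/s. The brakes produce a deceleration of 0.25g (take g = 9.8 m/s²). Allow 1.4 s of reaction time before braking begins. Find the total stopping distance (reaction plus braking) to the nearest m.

a = 0.25 × 9.8 = 2.450 m/s².
Reaction distance = v·t_r = 9.5000 × 1.4 = 13.300 m.
Braking distance = v²/(2a) = 9.5000² / (2 × 2.450) = 90.250 / 4.900 = 18.418 m.
Total = 13.300 + 18.418 = 31.718 m.

Total stopping distance ≈ 32 m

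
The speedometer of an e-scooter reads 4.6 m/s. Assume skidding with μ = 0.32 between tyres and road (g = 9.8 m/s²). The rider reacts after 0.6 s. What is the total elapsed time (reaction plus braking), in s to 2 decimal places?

a = μg = 0.32 × 9.8 = 3.136 m/s².
Braking time = v/a = 4.6000 / 3.136 = 1.467 s.
Total = 0.6 + 1.467 = 2.067 s.

Total time ≈ 2.07 s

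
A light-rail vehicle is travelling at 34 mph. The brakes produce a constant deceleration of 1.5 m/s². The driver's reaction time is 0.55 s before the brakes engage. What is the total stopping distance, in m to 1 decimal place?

Total stopping distance ≈ 85.4 m

34 mph × 0.44704 = 15.1994 m/s.
Reaction distance = v·t_r = 15.1994 × 0.55 = 8.360 m.
Braking distance = v²/(2a) = 15.1994² / (2 × 1.500) = 231.022 / 3.000 = 77.007 m.
Total = 8.360 + 77.007 = 85.367 m.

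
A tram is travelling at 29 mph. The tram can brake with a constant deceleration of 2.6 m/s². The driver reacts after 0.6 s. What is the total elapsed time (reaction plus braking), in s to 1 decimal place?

Total time ≈ 5.6 s

29 mph × 0.44704 = 12.9642 m/s.
Braking time = v/a = 12.9642 / 2.600 = 4.986 s.
Total = 0.6 + 4.986 = 5.586 s.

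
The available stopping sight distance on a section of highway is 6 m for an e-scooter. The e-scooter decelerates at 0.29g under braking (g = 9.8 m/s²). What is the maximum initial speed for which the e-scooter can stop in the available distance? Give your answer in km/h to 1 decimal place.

a = 0.29 × 9.8 = 2.842 m/s².
v²/(2a) = d ⇒ v = √(2 × 2.842 × 6) = √34.10 = 5.8395 m/s.
5.8395 m/s × 3.6 = 21.022 km/h.

Maximum speed ≈ 21.0 km/h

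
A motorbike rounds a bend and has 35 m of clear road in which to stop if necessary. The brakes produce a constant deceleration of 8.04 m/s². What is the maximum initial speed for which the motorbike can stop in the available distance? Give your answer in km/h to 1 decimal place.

Maximum speed ≈ 85.4 km/h

v²/(2a) = d ⇒ v = √(2 × 8.040 × 35) = √562.80 = 23.7234 m/s.
23.7234 m/s × 3.6 = 85.404 km/h.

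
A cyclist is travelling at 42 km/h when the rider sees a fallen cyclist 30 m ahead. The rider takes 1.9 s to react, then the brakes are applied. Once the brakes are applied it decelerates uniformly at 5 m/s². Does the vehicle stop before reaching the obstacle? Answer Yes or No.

42 km/h ÷ 3.6 = 11.6667 m/s.
Reaction distance = 11.6667 × 1.9 = 22.167 m.
Braking distance = v²/(2a) = 136.112 / 10.000 = 13.611 m.
Total stopping distance = 22.167 + 13.611 = 35.778 m, vs 30 m available — it cannot stop in time and overshoots by 35.778 − 30 = 5.778 m.

No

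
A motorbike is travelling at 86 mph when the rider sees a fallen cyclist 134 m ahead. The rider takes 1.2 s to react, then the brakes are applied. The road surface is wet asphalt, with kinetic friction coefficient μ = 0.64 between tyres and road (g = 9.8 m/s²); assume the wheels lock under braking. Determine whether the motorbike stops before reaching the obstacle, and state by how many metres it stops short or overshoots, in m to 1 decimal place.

No — it overshoots by 30.0 m

86 mph × 0.44704 = 38.4454 m/s.
a = μg = 0.64 × 9.8 = 6.272 m/s².
Reaction distance = 38.4454 × 1.2 = 46.134 m.
Braking distance = v²/(2a) = 1478.049 / 12.544 = 117.829 m.
Total stopping distance = 46.134 + 117.829 = 163.963 m, vs 134 m available — it cannot stop in time and overshoots by 163.963 − 134 = 29.963 m.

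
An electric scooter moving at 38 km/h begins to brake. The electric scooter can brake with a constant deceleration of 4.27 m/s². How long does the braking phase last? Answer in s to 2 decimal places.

38 km/h ÷ 3.6 = 10.5556 m/s.
Braking time = v/a = 10.5556 / 4.270 = 2.472 s.

Braking time ≈ 2.47 s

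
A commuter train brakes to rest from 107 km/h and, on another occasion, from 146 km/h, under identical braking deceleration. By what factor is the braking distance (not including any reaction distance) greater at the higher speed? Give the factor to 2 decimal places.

Braking distance d = v²/(2a), so with a fixed, d ∝ v².
Factor = (146/107)² = 1.3645² = 1.8619.

Factor ≈ 1.86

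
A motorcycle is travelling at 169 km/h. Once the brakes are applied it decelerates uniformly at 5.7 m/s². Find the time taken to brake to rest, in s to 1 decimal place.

Braking time ≈ 8.2 s

169 km/h ÷ 3.6 = 46.9444 m/s.
Braking time = v/a = 46.9444 / 5.700 = 8.236 s.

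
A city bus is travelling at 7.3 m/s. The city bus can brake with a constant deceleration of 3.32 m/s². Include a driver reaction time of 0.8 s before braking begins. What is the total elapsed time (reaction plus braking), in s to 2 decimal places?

Braking time = v/a = 7.3000 / 3.320 = 2.199 s.
Total = 0.8 + 2.199 = 2.999 s.

Total time ≈ 3.00 s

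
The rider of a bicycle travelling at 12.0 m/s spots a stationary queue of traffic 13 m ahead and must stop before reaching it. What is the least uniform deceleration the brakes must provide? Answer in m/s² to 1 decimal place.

Required deceleration ≈ 5.5 m/s²

v² = 2a·d ⇒ a = v²/(2d) = 12.0000² / (2 × 13.000) = 144.000 / 26.000 = 5.5385 m/s².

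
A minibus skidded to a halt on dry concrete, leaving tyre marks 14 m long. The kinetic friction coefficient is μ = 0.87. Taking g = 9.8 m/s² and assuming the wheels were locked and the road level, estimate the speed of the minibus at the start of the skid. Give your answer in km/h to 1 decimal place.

Initial speed ≈ 55.6 km/h

Deceleration a = μg = 0.87 × 9.8 = 8.526 m/s².
v = √(2a·d) = √(2 × 8.526 × 14) = √238.728 = 15.4508 m/s.
= 15.4508 × 3.6 = 55.623 km/h.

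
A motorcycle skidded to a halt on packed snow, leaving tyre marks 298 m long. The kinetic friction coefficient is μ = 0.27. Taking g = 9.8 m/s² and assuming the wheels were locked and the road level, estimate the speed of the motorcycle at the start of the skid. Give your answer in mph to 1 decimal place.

Deceleration a = μg = 0.27 × 9.8 = 2.646 m/s².
v = √(2a·d) = √(2 × 2.646 × 298) = √1577.016 = 39.7117 m/s.
= 39.7117 ÷ 0.44704 = 88.833 mph.

Initial speed ≈ 88.8 mph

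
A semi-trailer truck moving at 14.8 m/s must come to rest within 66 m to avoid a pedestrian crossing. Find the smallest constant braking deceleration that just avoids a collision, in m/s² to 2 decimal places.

Required deceleration ≈ 1.66 m/s²

v² = 2a·d ⇒ a = v²/(2d) = 14.8000² / (2 × 66.000) = 219.040 / 132.000 = 1.6594 m/s².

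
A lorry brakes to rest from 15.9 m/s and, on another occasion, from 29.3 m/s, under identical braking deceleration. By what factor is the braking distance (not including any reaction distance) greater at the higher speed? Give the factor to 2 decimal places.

Braking distance d = v²/(2a), so with a fixed, d ∝ v².
Factor = (29.3/15.9)² = 1.8428² = 3.3959.

Factor ≈ 3.40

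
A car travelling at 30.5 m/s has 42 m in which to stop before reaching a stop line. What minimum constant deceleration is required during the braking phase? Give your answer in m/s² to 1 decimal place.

v² = 2a·d ⇒ a = v²/(2d) = 30.5000² / (2 × 42.000) = 930.250 / 84.000 = 11.0744 m/s².

Required deceleration ≈ 11.1 m/s²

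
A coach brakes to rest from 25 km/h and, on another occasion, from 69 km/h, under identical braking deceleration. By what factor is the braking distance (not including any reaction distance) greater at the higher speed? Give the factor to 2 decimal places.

Braking distance d = v²/(2a), so with a fixed, d ∝ v².
Factor = (69/25)² = 2.7600² = 7.6176.

Factor ≈ 7.62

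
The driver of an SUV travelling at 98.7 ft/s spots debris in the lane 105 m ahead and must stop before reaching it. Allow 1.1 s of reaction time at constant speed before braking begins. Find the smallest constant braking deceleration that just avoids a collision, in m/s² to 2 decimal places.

Required deceleration ≈ 6.29 m/s²

98.7 ft/s × 0.3048 = 30.0838 m/s.
Distance covered during reaction = 30.0838 × 1.1 = 33.092 m.
Distance available for braking: 105 − 33.092 = 71.908 m.
v² = 2a·d ⇒ a = v²/(2d) = 30.0838² / (2 × 71.908) = 905.035 / 143.816 = 6.2930 m/s².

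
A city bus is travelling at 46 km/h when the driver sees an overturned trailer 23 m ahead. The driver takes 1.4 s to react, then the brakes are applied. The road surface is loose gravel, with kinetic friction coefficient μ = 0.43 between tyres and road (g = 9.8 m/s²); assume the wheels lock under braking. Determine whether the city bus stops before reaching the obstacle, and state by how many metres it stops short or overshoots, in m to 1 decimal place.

46 km/h ÷ 3.6 = 12.7778 m/s.
a = μg = 0.43 × 9.8 = 4.214 m/s².
Reaction distance = 12.7778 × 1.4 = 17.889 m.
Braking distance = v²/(2a) = 163.272 / 8.428 = 19.373 m.
Total stopping distance = 17.889 + 19.373 = 37.262 m, vs 23 m available — it cannot stop in time and overshoots by 37.262 − 23 = 14.262 m.

No — it overshoots by 14.3 m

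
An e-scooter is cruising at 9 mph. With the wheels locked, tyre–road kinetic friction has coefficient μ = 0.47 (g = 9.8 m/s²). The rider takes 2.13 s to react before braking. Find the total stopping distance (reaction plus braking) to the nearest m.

9 mph × 0.44704 = 4.0234 m/s.
a = μg = 0.47 × 9.8 = 4.606 m/s².
Reaction distance = v·t_r = 4.0234 × 2.13 = 8.570 m.
Braking distance = v²/(2a) = 4.0234² / (2 × 4.606) = 16.188 / 9.212 = 1.757 m.
Total = 8.570 + 1.757 = 10.327 m.

Total stopping distance ≈ 10 m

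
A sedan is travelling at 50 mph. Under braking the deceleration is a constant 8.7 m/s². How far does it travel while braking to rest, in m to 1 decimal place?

50 mph × 0.44704 = 22.3520 m/s.
Braking distance = v²/(2a) = 22.3520² / (2 × 8.700) = 499.612 / 17.400 = 28.713 m.

Braking distance ≈ 28.7 m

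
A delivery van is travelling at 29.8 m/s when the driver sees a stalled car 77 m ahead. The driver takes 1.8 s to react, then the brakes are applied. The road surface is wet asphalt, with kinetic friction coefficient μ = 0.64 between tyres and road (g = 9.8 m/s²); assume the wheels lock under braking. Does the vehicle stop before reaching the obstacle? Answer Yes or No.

a = μg = 0.64 × 9.8 = 6.272 m/s².
Reaction distance = 29.8000 × 1.8 = 53.640 m.
Braking distance = v²/(2a) = 888.040 / 12.544 = 70.794 m.
Total stopping distance = 53.640 + 70.794 = 124.434 m, vs 77 m available — it cannot stop in time and overshoots by 124.434 − 77 = 47.434 m.

No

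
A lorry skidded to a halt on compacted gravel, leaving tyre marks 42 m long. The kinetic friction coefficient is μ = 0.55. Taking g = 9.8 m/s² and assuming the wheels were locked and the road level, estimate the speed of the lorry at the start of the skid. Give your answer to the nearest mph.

Initial speed ≈ 48 mph

Deceleration a = μg = 0.55 × 9.8 = 5.390 m/s².
v = √(2a·d) = √(2 × 5.390 × 42) = √452.760 = 21.2782 m/s.
= 21.2782 ÷ 0.44704 = 47.598 mph.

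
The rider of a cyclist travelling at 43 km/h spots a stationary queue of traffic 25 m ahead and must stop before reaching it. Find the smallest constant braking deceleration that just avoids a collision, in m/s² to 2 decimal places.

43 km/h ÷ 3.6 = 11.9444 m/s.
v² = 2a·d ⇒ a = v²/(2d) = 11.9444² / (2 × 25.000) = 142.669 / 50.000 = 2.8534 m/s².

Required deceleration ≈ 2.85 m/s²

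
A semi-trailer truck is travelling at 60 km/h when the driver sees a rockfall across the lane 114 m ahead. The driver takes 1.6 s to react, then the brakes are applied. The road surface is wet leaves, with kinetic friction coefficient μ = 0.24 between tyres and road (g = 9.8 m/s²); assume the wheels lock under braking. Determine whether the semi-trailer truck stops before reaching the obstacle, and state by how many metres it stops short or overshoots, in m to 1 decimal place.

Yes — it stops 28.3 m short of the obstacle

60 km/h ÷ 3.6 = 16.6667 m/s.
a = μg = 0.24 × 9.8 = 2.352 m/s².
Reaction distance = 16.6667 × 1.6 = 26.667 m.
Braking distance = v²/(2a) = 277.779 / 4.704 = 59.052 m.
Total stopping distance = 26.667 + 59.052 = 85.719 m, vs 114 m available — it stops with 114 − 85.719 = 28.281 m to spare.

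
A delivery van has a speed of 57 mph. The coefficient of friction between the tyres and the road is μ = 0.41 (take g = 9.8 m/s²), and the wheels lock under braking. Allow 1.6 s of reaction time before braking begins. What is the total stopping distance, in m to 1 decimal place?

57 mph × 0.44704 = 25.4813 m/s.
a = μg = 0.41 × 9.8 = 4.018 m/s².
Reaction distance = v·t_r = 25.4813 × 1.6 = 40.770 m.
Braking distance = v²/(2a) = 25.4813² / (2 × 4.018) = 649.297 / 8.036 = 80.799 m.
Total = 40.770 + 80.799 = 121.569 m.

Total stopping distance ≈ 121.6 m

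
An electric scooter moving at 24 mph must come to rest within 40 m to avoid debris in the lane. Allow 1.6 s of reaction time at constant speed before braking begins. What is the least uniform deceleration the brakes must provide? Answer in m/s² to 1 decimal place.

24 mph × 0.44704 = 10.7290 m/s.
Distance covered during reaction = 10.7290 × 1.6 = 17.166 m.
Distance available for braking: 40 − 17.166 = 22.834 m.
v² = 2a·d ⇒ a = v²/(2d) = 10.7290² / (2 × 22.834) = 115.111 / 45.668 = 2.5206 m/s².

Required deceleration ≈ 2.5 m/s²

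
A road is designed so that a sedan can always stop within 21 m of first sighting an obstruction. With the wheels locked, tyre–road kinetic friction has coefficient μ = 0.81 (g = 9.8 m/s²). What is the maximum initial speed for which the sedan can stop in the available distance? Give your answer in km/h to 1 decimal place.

a = μg = 0.81 × 9.8 = 7.938 m/s².
v²/(2a) = d ⇒ v = √(2 × 7.938 × 21) = √333.40 = 18.2592 m/s.
18.2592 m/s × 3.6 = 65.733 km/h.

Maximum speed ≈ 65.7 km/h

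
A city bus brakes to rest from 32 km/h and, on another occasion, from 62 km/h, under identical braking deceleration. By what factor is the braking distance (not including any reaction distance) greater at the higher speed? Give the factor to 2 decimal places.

Factor ≈ 3.75

Braking distance d = v²/(2a), so with a fixed, d ∝ v².
Factor = (62/32)² = 1.9375² = 3.7539.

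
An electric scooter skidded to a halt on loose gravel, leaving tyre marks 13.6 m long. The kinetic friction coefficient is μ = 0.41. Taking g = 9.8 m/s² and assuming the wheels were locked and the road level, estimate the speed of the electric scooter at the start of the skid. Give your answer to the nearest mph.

Initial speed ≈ 23 mph

Deceleration a = μg = 0.41 × 9.8 = 4.018 m/s².
v = √(2a·d) = √(2 × 4.018 × 13.6) = √109.290 = 10.4542 m/s.
= 10.4542 ÷ 0.44704 = 23.385 mph.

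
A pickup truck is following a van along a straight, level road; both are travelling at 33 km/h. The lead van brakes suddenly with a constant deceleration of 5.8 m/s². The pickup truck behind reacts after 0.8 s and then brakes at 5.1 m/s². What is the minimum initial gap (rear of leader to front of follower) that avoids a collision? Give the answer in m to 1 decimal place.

33 km/h ÷ 3.6 = 9.1667 m/s.
Leader travels v²/(2a_L) = 84.028 / 11.600 = 7.244 m before stopping.
Follower covers v·t_r = 9.1667 × 0.8 = 7.333 m while reacting, then v²/(2a_F) = 84.028 / 10.200 = 8.238 m while braking, for a total of 7.333 + 8.238 = 15.571 m.
Since a_F ≤ a_L and the follower starts braking later, the follower is never slower than the leader, so the closest approach is when both have stopped.
Minimum gap = 15.571 − 7.244 = 8.327 m.

Minimum gap ≈ 8.3 m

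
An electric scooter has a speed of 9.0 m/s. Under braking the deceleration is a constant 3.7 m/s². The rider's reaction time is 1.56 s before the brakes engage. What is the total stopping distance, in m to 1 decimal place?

Total stopping distance ≈ 25.0 m

Reaction distance = v·t_r = 9.0000 × 1.56 = 14.040 m.
Braking distance = v²/(2a) = 9.0000² / (2 × 3.700) = 81.000 / 7.400 = 10.946 m.
Total = 14.040 + 10.946 = 24.986 m.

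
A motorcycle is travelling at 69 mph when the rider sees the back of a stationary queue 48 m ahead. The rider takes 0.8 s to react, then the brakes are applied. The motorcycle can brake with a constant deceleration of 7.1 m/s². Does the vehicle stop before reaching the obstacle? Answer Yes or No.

69 mph × 0.44704 = 30.8458 m/s.
Reaction distance = 30.8458 × 0.8 = 24.677 m.
Braking distance = v²/(2a) = 951.463 / 14.200 = 67.004 m.
Total stopping distance = 24.677 + 67.004 = 91.681 m, vs 48 m available — it cannot stop in time and overshoots by 91.681 − 48 = 43.681 m.

No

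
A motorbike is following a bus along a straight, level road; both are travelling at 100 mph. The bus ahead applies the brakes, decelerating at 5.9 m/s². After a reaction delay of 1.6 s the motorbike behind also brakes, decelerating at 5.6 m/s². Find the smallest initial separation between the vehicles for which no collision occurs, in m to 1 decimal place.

100 mph × 0.44704 = 44.7040 m/s.
Leader travels v²/(2a_L) = 1998.448 / 11.800 = 169.360 m before stopping.
Follower covers v·t_r = 44.7040 × 1.6 = 71.526 m while reacting, then v²/(2a_F) = 1998.448 / 11.200 = 178.433 m while braking, for a total of 71.526 + 178.433 = 249.959 m.
Since a_F ≤ a_L and the follower starts braking later, the follower is never slower than the leader, so the closest approach is when both have stopped.
Minimum gap = 249.959 − 169.360 = 80.599 m.

Minimum gap ≈ 80.6 m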